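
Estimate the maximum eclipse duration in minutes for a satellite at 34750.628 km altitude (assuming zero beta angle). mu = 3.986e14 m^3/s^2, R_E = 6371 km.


r = 41121.6280 km
T = 1383.1377 min
Eclipse fraction = arcsin(R_E/r)/pi = arcsin(6371.0000/41121.6280)/pi
= arcsin(0.1549306)/pi = 0.04951541
Eclipse duration = 0.04951541 * 1383.1377 = 68.4866 min

68.4866 minutes


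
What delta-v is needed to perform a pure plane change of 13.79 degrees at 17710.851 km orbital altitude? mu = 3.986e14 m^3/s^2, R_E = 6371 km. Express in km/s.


r = 24081.8510 km = 2.4081851e+07 m
V = sqrt(mu/r) = 4068.4006 m/s
di = 13.79 deg = 0.2406809 rad
dV = 2*V*sin(di/2) = 2*4068.4006*sin(0.1203405)
dV = 976.8247 m/s = 0.9768247 km/s

0.9768 km/s


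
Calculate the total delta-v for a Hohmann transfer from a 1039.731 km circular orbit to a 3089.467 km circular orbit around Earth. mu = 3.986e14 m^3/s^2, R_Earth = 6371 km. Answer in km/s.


r1 = 7410.7310 km = 7.410731e+06 m
r2 = 9460.4670 km = 9.460467e+06 m
dv1 = sqrt(mu/r1)*(sqrt(2*r2/(r1+r2)) - 1) = 432.7455 m/s
dv2 = sqrt(mu/r2)*(1 - sqrt(2*r1/(r1+r2))) = 407.0712 m/s
total dv = |dv1| + |dv2| = 432.7455 + 407.0712 = 839.8167 m/s = 0.8398167 km/s

0.8398 km/s


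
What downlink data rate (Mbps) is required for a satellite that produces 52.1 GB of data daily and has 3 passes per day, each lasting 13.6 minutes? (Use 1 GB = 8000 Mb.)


total contact time = 3 * 13.6 * 60 = 2448.0000 s
data = 52.1 GB = 416800.0000 Mb
rate = 416800.0000 / 2448.0000 = 170.2614 Mbps

170.2614 Mbps


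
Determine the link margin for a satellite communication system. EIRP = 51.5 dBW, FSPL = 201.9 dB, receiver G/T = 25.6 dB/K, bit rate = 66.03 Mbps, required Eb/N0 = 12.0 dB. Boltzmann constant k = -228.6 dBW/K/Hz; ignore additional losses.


C/N0 = EIRP - FSPL + G/T - k = 51.5 - 201.9 + 25.6 - (-228.6)
C/N0 = 103.8000 dB-Hz
R_b = 66.03 Mbps = 6.603e+07 bps -> 10*log10(R_b) = 78.1974 dB-Hz
Eb/N0 = C/N0 - 10*log10(R_b) = 103.8000 - 78.1974 = 25.6026 dB
Margin = Eb/N0 - Eb/N0_req = 25.6026 - 12.0 = 13.6026 dB (link closes)

13.6026 dB


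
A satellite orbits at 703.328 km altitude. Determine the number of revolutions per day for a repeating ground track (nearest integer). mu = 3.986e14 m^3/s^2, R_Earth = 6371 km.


r = 7.074328e+06 m
T = 2*pi*sqrt(r^3/mu) = 5921.5992 s = 98.6933 min
revs/day = 1440 / 98.6933 = 14.5907
Rounded: 15 revolutions per day

15 revolutions per day


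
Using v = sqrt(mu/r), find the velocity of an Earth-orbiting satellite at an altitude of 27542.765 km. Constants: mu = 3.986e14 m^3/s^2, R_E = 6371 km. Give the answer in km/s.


r = R_E + alt = 6371.0 + 27542.765 = 33913.7650 km = 3.3913765e+07 m
v = sqrt(mu/r) = sqrt(3.986e14 / 3.3913765e+07) = 3428.3144 m/s = 3.4283 km/s

3.4283 km/s


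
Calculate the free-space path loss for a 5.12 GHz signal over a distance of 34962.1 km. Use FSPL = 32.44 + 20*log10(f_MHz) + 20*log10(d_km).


f = 5.12 GHz = 5120.0000 MHz
d = 34962.1 km
FSPL = 32.44 + 20*log10(5120.0000) + 20*log10(34962.1)
FSPL = 32.44 + 74.1854 + 90.8720
FSPL = 197.4973 dB

197.4973 dB


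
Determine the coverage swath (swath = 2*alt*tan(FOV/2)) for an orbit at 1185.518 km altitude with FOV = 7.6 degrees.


FOV = 7.6 deg = 0.132645 rad
swath = 2 * alt * tan(FOV/2) = 2 * 1185.518 * tan(0.06632251)
swath = 2 * 1185.518 * 0.06641993
swath = 157.4840 km

157.4840 km


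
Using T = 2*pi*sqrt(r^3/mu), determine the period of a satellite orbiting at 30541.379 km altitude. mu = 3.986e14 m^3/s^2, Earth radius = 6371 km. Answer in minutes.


r = 36912.3790 km = 3.6912379e+07 m
T = 2*pi*sqrt(r^3/mu) = 2*pi*sqrt(5.0293992e+22 / 3.986e14)
T = 70577.9883 s = 1176.2998 min

1176.2998 minutes


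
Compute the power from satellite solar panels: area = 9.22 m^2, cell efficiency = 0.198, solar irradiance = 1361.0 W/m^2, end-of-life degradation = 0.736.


P = area * eta * S * degradation
P = 9.22 * 0.198 * 1361.0 * 0.736
P = 1828.6561 W

1828.6561 W


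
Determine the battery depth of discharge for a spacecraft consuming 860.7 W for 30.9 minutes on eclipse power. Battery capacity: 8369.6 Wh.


E_used = P * t / 60 = 860.7 * 30.9 / 60 = 443.2605 Wh
DOD = E_used / E_total * 100 = 443.2605 / 8369.6 * 100
DOD = 5.2961 %

5.2961 %


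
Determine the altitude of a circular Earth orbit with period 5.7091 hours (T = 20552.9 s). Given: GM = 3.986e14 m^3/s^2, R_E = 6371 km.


T = 20552.9 s
r = (mu*T^2/(4*pi^2))^(1/3) = (3.986e14 * 20552.9^2 / (4*pi^2))^(1/3)
r = 1.6217152e+07 m = 16217.1522 km
alt = r - R_E = 16217.1522 - 6371 = 9846.1522 km

9846.1522 km


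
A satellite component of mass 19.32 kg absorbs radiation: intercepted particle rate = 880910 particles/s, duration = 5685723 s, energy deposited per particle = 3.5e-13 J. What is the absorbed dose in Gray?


Total energy deposited = rate * time * E_per
  = 880910 * 5685723 * 3.5e-13 = 1.7530 J
Dose = E_total / mass = 1.7530 / 19.32
Dose = 0.09073569 Gy

0.0907 Gy


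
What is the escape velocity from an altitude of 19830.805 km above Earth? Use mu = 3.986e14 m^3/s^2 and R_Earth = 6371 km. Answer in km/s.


r = 6371.0 + 19830.805 = 26201.8050 km = 2.6201805e+07 m
v_esc = sqrt(2*mu/r) = sqrt(2*3.986e14 / 2.6201805e+07)
v_esc = 5515.9210 m/s = 5.5159 km/s

5.5159 km/s


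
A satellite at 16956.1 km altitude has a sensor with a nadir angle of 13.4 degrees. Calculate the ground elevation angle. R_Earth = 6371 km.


r = R_E + alt = 23327.1000 km
Law of sines in the satellite / Earth-center / ground-point triangle:
  sin(nadir)/R_E = sin(90 + el)/r  =>  cos(el) = (r/R_E)*sin(nadir)
cos(el) = (23327.1000 / 6371.0000) * sin(13.4 deg) = 0.8485334
el = arccos(0.8485334) = 31.9475 deg
(Earth-central angle = 90 - nadir - el = 44.6525 deg)

31.9475 degrees


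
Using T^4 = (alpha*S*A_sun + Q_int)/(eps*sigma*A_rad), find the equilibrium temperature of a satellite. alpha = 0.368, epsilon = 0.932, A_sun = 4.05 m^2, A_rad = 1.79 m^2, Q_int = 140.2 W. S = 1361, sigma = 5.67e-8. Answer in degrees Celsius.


Numerator = alpha*S*A_sun + Q_int = 0.368*1361*4.05 + 140.2 = 2168.6344 W
Denominator = eps*sigma*A_rad = 0.932*5.67e-8*1.79 = 9.4591476e-08 W/K^4
T^4 = 2.2926319e+10 K^4
T = 389.1200 K = 115.9700 C

115.9700 degrees Celsius


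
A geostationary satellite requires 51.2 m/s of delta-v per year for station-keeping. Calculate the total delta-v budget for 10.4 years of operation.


dV = rate * years = 51.2 * 10.4
dV = 532.4800 m/s

532.4800 m/s


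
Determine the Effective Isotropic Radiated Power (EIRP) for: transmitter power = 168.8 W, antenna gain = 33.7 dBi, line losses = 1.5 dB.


Pt = 168.8 W = 22.2737 dBW
EIRP = Pt_dBW + Gt - losses = 22.2737 + 33.7 - 1.5 = 54.4737 dBW

54.4737 dBW


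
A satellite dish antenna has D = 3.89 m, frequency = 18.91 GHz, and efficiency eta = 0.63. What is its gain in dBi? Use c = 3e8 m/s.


lambda = c/f = 3e8 / 1.891e+10 = 0.01586462 m
G = eta*(pi*D/lambda)^2 = 0.63*(pi*3.89/0.01586462)^2
G = 373835.0743 (linear)
G = 10*log10(373835.0743) = 55.7268 dBi

55.7268 dBi


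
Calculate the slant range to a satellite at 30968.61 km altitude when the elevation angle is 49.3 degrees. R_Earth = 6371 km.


h = 30968.61 km, el = 49.3 deg
d = -R_E*sin(el) + sqrt((R_E*sin(el))^2 + 2*R_E*h + h^2)
d = -6371.0000*sin(0.8604473) + sqrt((6371.0000*0.7581343)^2 + 2*6371.0000*30968.61 + 30968.61^2)
d = 32277.6942 km

32277.6942 km


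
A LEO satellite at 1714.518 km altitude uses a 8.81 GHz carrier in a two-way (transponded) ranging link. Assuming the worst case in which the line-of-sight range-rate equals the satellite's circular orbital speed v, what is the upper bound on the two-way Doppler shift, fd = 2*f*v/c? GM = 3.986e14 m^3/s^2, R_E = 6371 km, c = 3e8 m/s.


r = 8.085518e+06 m
v = sqrt(mu/r) = 7021.2546 m/s (worst-case radial velocity)
f = 8.81 GHz = 8.81e+09 Hz
fd = 2*f*v/c = 2*8.81e+09*7021.2546/3.0e+08
fd = 412381.6884 Hz

412381.6884 Hz


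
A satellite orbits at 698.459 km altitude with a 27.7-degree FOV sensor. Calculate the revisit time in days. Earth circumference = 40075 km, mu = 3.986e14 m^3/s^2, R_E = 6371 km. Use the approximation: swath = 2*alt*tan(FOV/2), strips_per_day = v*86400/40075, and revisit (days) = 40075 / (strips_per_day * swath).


swath = 2*698.459*tan(0.2417281) = 344.4088 km
v = sqrt(mu/r) = 7508.8868 m/s = 7.5089 km/s
strips/day = v*86400/40075 = 7.5089*86400/40075 = 16.1888
coverage/day = strips * swath = 16.1888 * 344.4088 = 5575.5800 km
revisit = 40075 / 5575.5800 = 7.1876 days

7.1876 days


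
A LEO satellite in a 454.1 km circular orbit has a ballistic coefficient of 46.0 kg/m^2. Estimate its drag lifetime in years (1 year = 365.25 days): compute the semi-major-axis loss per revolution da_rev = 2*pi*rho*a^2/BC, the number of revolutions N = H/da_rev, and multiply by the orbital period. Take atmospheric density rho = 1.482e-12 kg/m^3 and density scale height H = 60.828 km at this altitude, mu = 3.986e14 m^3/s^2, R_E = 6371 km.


a = R_E + alt = 6825.1000 km = 6.8251e+06 m
da_rev = 2*pi*rho*a^2/BC = 2*pi*1.482e-12*(6.8251e+06)^2/46.0 = 9.429492 m per revolution
N = H/da_rev = 60828.0000 m / 9.429492 m = 6450.8250 revolutions
P = 2*pi*sqrt(a^3/mu) = 5611.4455 s
lifetime = N*P = 6450.8250 * 5611.4455 = 3.6198453e+07 s = 418.9636 days
years = 418.9636 / 365.25 = 1.1471 years

1.1471 years


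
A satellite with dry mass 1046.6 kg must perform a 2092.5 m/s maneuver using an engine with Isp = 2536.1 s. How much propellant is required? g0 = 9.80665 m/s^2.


ve = Isp * g0 = 2536.1 * 9.80665 = 24870.645065 m/s
mass ratio = exp(dv/ve) = exp(2092.5/24870.645065) = 1.08777610
m_prop = m_dry * (mr - 1) = 1046.6 * (1.08777610 - 1)
m_prop = 91.8665 kg

91.8665 kg


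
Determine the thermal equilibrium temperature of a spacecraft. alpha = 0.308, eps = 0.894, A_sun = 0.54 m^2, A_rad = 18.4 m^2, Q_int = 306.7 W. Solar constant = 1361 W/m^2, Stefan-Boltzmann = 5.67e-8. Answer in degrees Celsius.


Numerator = alpha*S*A_sun + Q_int = 0.308*1361*0.54 + 306.7 = 533.0615 W
Denominator = eps*sigma*A_rad = 0.894*5.67e-8*18.4 = 9.3269232e-07 W/K^4
T^4 = 5.7152987e+08 K^4
T = 154.6179 K = -118.5321 C

-118.5321 degrees Celsius


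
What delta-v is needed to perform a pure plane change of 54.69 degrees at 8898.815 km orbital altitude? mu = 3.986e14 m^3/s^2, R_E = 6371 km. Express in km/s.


r = 15269.8150 km = 1.5269815e+07 m
V = sqrt(mu/r) = 5109.1865 m/s
di = 54.69 deg = 0.9545206 rad
dV = 2*V*sin(di/2) = 2*5109.1865*sin(0.4772603)
dV = 4693.7824 m/s = 4.6938 km/s

4.6938 km/s


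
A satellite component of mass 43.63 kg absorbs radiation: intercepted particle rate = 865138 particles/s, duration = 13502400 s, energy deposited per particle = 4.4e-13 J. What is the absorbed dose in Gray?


Total energy deposited = rate * time * E_per
  = 865138 * 13502400 * 4.4e-13 = 5.1398 J
Dose = E_total / mass = 5.1398 / 43.63
Dose = 0.117805 Gy

0.1178 Gy


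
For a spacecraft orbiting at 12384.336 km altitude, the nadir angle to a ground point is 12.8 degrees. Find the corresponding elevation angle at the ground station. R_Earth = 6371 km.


r = R_E + alt = 18755.3360 km
Law of sines in the satellite / Earth-center / ground-point triangle:
  sin(nadir)/R_E = sin(90 + el)/r  =>  cos(el) = (r/R_E)*sin(nadir)
cos(el) = (18755.3360 / 6371.0000) * sin(12.8 deg) = 0.6522079
el = arccos(0.6522079) = 49.2917 deg
(Earth-central angle = 90 - nadir - el = 27.9083 deg)

49.2917 degrees


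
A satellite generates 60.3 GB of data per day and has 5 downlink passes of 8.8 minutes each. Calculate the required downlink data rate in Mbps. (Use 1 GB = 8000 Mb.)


total contact time = 5 * 8.8 * 60 = 2640.0000 s
data = 60.3 GB = 482400.0000 Mb
rate = 482400.0000 / 2640.0000 = 182.7273 Mbps

182.7273 Mbps


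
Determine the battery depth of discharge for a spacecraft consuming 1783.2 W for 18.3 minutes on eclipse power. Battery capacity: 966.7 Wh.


E_used = P * t / 60 = 1783.2 * 18.3 / 60 = 543.8760 Wh
DOD = E_used / E_total * 100 = 543.8760 / 966.7 * 100
DOD = 56.2611 %

56.2611 %


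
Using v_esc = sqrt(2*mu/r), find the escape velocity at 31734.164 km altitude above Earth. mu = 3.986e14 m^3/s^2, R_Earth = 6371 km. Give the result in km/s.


r = 6371.0 + 31734.164 = 38105.1640 km = 3.8105164e+07 m
v_esc = sqrt(2*mu/r) = sqrt(2*3.986e14 / 3.8105164e+07)
v_esc = 4573.9533 m/s = 4.5740 km/s

4.5740 km/s


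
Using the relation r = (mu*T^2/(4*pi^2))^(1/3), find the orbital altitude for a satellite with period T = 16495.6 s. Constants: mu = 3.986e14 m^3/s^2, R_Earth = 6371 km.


T = 16495.6 s
r = (mu*T^2/(4*pi^2))^(1/3) = (3.986e14 * 16495.6^2 / (4*pi^2))^(1/3)
r = 1.4005693e+07 m = 14005.6928 km
alt = r - R_E = 14005.6928 - 6371 = 7634.6928 km

7634.6928 km


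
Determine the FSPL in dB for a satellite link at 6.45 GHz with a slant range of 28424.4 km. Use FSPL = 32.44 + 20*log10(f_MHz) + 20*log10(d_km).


f = 6.45 GHz = 6450.0000 MHz
d = 28424.4 km
FSPL = 32.44 + 20*log10(6450.0000) + 20*log10(28424.4)
FSPL = 32.44 + 76.1912 + 89.0738
FSPL = 197.7050 dB

197.7050 dB


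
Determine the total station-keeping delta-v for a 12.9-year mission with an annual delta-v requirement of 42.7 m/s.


dV = rate * years = 42.7 * 12.9
dV = 550.8300 m/s

550.8300 m/s


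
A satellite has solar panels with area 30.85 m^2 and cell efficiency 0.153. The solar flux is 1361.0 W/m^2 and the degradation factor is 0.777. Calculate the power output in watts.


P = area * eta * S * degradation
P = 30.85 * 0.153 * 1361.0 * 0.777
P = 4991.4387 W

4991.4387 W


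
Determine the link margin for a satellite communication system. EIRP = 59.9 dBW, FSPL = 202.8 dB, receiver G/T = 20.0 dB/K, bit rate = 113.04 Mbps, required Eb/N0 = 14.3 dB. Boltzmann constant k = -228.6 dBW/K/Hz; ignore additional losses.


C/N0 = EIRP - FSPL + G/T - k = 59.9 - 202.8 + 20.0 - (-228.6)
C/N0 = 105.7000 dB-Hz
R_b = 113.04 Mbps = 1.1304e+08 bps -> 10*log10(R_b) = 80.5323 dB-Hz
Eb/N0 = C/N0 - 10*log10(R_b) = 105.7000 - 80.5323 = 25.1677 dB
Margin = Eb/N0 - Eb/N0_req = 25.1677 - 14.3 = 10.8677 dB (link closes)

10.8677 dB


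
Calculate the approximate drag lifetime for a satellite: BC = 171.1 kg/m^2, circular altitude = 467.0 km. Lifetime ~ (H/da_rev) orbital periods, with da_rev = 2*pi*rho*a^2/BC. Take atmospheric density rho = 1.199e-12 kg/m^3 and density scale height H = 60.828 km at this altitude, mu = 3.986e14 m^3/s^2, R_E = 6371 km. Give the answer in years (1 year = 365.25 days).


a = R_E + alt = 6838.0000 km = 6.838e+06 m
da_rev = 2*pi*rho*a^2/BC = 2*pi*1.199e-12*(6.838e+06)^2/171.1 = 2.058767 m per revolution
N = H/da_rev = 60828.0000 m / 2.058767 m = 29545.8373 revolutions
P = 2*pi*sqrt(a^3/mu) = 5627.3622 s
lifetime = N*P = 29545.8373 * 5627.3622 = 1.6626513e+08 s = 1924.3649 days
years = 1924.3649 / 365.25 = 5.2686 years

5.2686 years


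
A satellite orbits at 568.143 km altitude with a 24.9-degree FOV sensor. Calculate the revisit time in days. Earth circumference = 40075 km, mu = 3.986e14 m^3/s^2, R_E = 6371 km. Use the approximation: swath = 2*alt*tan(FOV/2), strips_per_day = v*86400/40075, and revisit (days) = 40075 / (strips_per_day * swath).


swath = 2*568.143*tan(0.2172935) = 250.8684 km
v = sqrt(mu/r) = 7579.0667 m/s = 7.5791 km/s
strips/day = v*86400/40075 = 7.5791*86400/40075 = 16.3401
coverage/day = strips * swath = 16.3401 * 250.8684 = 4099.2265 km
revisit = 40075 / 4099.2265 = 9.7762 days

9.7762 days


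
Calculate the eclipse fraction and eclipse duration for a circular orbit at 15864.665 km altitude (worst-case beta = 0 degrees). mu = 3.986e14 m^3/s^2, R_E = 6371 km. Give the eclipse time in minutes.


r = 22235.6650 km
T = 549.9651 min
Eclipse fraction = arcsin(R_E/r)/pi = arcsin(6371.0000/22235.6650)/pi
= arcsin(0.2865217)/pi = 0.09249904
Eclipse duration = 0.09249904 * 549.9651 = 50.8712 min

50.8712 minutes


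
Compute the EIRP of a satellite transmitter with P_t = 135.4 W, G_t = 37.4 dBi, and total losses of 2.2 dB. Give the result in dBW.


Pt = 135.4 W = 21.3162 dBW
EIRP = Pt_dBW + Gt - losses = 21.3162 + 37.4 - 2.2 = 56.5162 dBW

56.5162 dBW


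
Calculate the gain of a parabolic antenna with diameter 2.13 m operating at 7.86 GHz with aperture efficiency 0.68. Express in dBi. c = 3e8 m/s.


lambda = c/f = 3e8 / 7.86e+09 = 0.03816794 m
G = eta*(pi*D/lambda)^2 = 0.68*(pi*2.13/0.03816794)^2
G = 20901.1628 (linear)
G = 10*log10(20901.1628) = 43.2017 dBi

43.2017 dBi


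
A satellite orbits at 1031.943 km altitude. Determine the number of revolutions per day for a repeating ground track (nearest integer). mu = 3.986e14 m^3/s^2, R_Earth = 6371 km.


r = 7.402943e+06 m
T = 2*pi*sqrt(r^3/mu) = 6338.9573 s = 105.6493 min
revs/day = 1440 / 105.6493 = 13.6300
Rounded: 14 revolutions per day

14 revolutions per day


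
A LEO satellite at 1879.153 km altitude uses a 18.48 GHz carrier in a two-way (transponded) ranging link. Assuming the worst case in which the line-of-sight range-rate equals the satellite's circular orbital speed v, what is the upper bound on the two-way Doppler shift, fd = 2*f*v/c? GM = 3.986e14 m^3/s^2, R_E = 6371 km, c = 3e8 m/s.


r = 8.250153e+06 m
v = sqrt(mu/r) = 6950.8457 m/s (worst-case radial velocity)
f = 18.48 GHz = 1.848e+10 Hz
fd = 2*f*v/c = 2*1.848e+10*6950.8457/3.0e+08
fd = 856344.1863 Hz

856344.1863 Hz


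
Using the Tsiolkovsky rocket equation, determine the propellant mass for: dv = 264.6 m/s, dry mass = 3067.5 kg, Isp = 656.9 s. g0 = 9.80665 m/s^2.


ve = Isp * g0 = 656.9 * 9.80665 = 6441.988385 m/s
mass ratio = exp(dv/ve) = exp(264.6/6441.988385) = 1.04192949
m_prop = m_dry * (mr - 1) = 3067.5 * (1.04192949 - 1)
m_prop = 128.6187 kg

128.6187 kg


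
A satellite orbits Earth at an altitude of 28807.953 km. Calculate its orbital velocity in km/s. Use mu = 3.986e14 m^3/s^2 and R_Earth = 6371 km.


r = R_E + alt = 6371.0 + 28807.953 = 35178.9530 km = 3.5178953e+07 m
v = sqrt(mu/r) = sqrt(3.986e14 / 3.5178953e+07) = 3366.1014 m/s = 3.3661 km/s

3.3661 km/s


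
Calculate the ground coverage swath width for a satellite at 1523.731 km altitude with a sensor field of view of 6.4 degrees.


FOV = 6.4 deg = 0.1117011 rad
swath = 2 * alt * tan(FOV/2) = 2 * 1523.731 * tan(0.05585054)
swath = 2 * 1523.731 * 0.05590868
swath = 170.3796 km

170.3796 km


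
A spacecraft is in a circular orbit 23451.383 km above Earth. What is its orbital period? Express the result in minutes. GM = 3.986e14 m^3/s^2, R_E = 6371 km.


r = 29822.3830 km = 2.9822383e+07 m
T = 2*pi*sqrt(r^3/mu) = 2*pi*sqrt(2.6523268e+22 / 3.986e14)
T = 51253.6426 s = 854.2274 min

854.2274 minutes


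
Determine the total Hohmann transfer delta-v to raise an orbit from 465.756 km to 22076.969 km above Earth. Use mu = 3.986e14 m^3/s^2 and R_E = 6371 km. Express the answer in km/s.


r1 = 6836.7560 km = 6.836756e+06 m
r2 = 28447.9690 km = 2.8447969e+07 m
dv1 = sqrt(mu/r1)*(sqrt(2*r2/(r1+r2)) - 1) = 2060.3535 m/s
dv2 = sqrt(mu/r2)*(1 - sqrt(2*r1/(r1+r2))) = 1413.0187 m/s
total dv = |dv1| + |dv2| = 2060.3535 + 1413.0187 = 3473.3722 m/s = 3.4734 km/s

3.4734 km/s


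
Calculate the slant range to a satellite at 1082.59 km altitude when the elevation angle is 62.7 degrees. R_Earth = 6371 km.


h = 1082.59 km, el = 62.7 deg
d = -R_E*sin(el) + sqrt((R_E*sin(el))^2 + 2*R_E*h + h^2)
d = -6371.0000*sin(1.0943) + sqrt((6371.0000*0.8886172)^2 + 2*6371.0000*1082.59 + 1082.59^2)
d = 1195.5570 km

1195.5570 km


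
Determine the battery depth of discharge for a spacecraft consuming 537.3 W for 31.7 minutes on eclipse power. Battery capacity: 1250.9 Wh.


E_used = P * t / 60 = 537.3 * 31.7 / 60 = 283.8735 Wh
DOD = E_used / E_total * 100 = 283.8735 / 1250.9 * 100
DOD = 22.6935 %

22.6935 %


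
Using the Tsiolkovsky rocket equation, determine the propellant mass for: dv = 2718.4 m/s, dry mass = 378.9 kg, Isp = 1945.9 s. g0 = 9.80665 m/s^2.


ve = Isp * g0 = 1945.9 * 9.80665 = 19082.760235 m/s
mass ratio = exp(dv/ve) = exp(2718.4/19082.760235) = 1.15309910
m_prop = m_dry * (mr - 1) = 378.9 * (1.15309910 - 1)
m_prop = 58.0092 kg

58.0092 kg


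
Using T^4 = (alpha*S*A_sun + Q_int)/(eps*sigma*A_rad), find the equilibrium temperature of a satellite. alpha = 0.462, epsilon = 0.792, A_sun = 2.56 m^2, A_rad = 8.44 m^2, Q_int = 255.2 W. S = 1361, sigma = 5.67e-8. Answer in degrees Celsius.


Numerator = alpha*S*A_sun + Q_int = 0.462*1361*2.56 + 255.2 = 1864.8819 W
Denominator = eps*sigma*A_rad = 0.792*5.67e-8*8.44 = 3.7901002e-07 W/K^4
T^4 = 4.9204027e+09 K^4
T = 264.8501 K = -8.2999 C

-8.2999 degrees Celsius


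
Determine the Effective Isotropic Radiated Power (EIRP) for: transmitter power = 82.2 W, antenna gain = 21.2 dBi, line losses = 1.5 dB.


Pt = 82.2 W = 19.1487 dBW
EIRP = Pt_dBW + Gt - losses = 19.1487 + 21.2 - 1.5 = 38.8487 dBW

38.8487 dBW


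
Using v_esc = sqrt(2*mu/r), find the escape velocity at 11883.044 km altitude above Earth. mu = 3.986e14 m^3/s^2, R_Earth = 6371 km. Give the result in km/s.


r = 6371.0 + 11883.044 = 18254.0440 km = 1.8254044e+07 m
v_esc = sqrt(2*mu/r) = sqrt(2*3.986e14 / 1.8254044e+07)
v_esc = 6608.5183 m/s = 6.6085 km/s

6.6085 km/s


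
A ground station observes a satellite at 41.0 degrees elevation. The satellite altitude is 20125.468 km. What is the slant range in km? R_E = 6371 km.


h = 20125.468 km, el = 41.0 deg
d = -R_E*sin(el) + sqrt((R_E*sin(el))^2 + 2*R_E*h + h^2)
d = -6371.0000*sin(0.715585) + sqrt((6371.0000*0.656059)^2 + 2*6371.0000*20125.468 + 20125.468^2)
d = 21876.7923 km

21876.7923 km


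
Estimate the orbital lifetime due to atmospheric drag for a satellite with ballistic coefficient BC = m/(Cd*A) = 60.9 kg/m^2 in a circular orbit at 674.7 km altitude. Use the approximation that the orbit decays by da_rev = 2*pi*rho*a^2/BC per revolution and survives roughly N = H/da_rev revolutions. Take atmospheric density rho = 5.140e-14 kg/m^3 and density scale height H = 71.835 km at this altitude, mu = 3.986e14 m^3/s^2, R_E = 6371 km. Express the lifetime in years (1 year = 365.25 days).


a = R_E + alt = 7045.7000 km = 7.0457e+06 m
da_rev = 2*pi*rho*a^2/BC = 2*pi*5.140e-14*(7.0457e+06)^2/60.9 = 0.2632534 m per revolution
N = H/da_rev = 71835.0000 m / 0.2632534 m = 272873.9683 revolutions
P = 2*pi*sqrt(a^3/mu) = 5885.6908 s
lifetime = N*P = 272873.9683 * 5885.6908 = 1.6060518e+09 s = 18588.5625 days
years = 18588.5625 / 365.25 = 50.8927 years

50.8927 years


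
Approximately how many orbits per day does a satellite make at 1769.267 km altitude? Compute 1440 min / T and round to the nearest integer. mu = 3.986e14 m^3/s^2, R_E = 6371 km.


r = 8.140267e+06 m
T = 2*pi*sqrt(r^3/mu) = 7309.1891 s = 121.8198 min
revs/day = 1440 / 121.8198 = 11.8207
Rounded: 12 revolutions per day

12 revolutions per day


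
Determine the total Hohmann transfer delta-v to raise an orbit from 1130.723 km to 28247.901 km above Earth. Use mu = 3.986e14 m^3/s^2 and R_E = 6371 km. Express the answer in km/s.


r1 = 7501.7230 km = 7.501723e+06 m
r2 = 34618.9010 km = 3.4618901e+07 m
dv1 = sqrt(mu/r1)*(sqrt(2*r2/(r1+r2)) - 1) = 2056.3728 m/s
dv2 = sqrt(mu/r2)*(1 - sqrt(2*r1/(r1+r2))) = 1368.0563 m/s
total dv = |dv1| + |dv2| = 2056.3728 + 1368.0563 = 3424.4291 m/s = 3.4244 km/s

3.4244 km/s


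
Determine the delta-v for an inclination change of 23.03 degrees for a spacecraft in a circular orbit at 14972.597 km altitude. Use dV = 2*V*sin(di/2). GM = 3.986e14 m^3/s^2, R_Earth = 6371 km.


r = 21343.5970 km = 2.1343597e+07 m
V = sqrt(mu/r) = 4321.5032 m/s
di = 23.03 deg = 0.4019493 rad
dV = 2*V*sin(di/2) = 2*4321.5032*sin(0.2009747)
dV = 1725.3556 m/s = 1.7254 km/s

1.7254 km/s


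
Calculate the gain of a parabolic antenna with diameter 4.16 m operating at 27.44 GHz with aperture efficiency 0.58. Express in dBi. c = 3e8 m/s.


lambda = c/f = 3e8 / 2.744e+10 = 0.01093294 m
G = eta*(pi*D/lambda)^2 = 0.58*(pi*4.16/0.01093294)^2
G = 828781.6080 (linear)
G = 10*log10(828781.6080) = 59.1844 dBi

59.1844 dBi


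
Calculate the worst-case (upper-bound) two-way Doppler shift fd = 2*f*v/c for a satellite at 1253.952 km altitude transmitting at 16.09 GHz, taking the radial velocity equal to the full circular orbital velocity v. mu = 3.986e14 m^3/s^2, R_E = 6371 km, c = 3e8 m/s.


r = 7.624952e+06 m
v = sqrt(mu/r) = 7230.1963 m/s (worst-case radial velocity)
f = 16.09 GHz = 1.609e+10 Hz
fd = 2*f*v/c = 2*1.609e+10*7230.1963/3.0e+08
fd = 775559.0593 Hz

775559.0593 Hz


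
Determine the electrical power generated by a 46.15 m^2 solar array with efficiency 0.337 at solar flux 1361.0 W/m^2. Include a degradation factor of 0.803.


P = area * eta * S * degradation
P = 46.15 * 0.337 * 1361.0 * 0.803
P = 16997.1175 W

16997.1175 W


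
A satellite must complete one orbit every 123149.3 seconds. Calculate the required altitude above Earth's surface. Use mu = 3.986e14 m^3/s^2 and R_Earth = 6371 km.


T = 123149.3 s
r = (mu*T^2/(4*pi^2))^(1/3) = (3.986e14 * 123149.3^2 / (4*pi^2))^(1/3)
r = 5.3499183e+07 m = 53499.1831 km
alt = r - R_E = 53499.1831 - 6371 = 47128.1831 km

47128.1831 km


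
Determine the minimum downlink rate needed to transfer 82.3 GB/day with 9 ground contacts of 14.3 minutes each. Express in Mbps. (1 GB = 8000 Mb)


total contact time = 9 * 14.3 * 60 = 7722.0000 s
data = 82.3 GB = 658400.0000 Mb
rate = 658400.0000 / 7722.0000 = 85.2629 Mbps

85.2629 Mbps


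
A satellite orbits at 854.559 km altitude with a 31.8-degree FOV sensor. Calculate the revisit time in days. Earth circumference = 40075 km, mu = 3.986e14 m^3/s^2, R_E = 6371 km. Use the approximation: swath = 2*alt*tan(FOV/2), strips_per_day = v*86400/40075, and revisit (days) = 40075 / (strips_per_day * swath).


swath = 2*854.559*tan(0.2775074) = 486.8551 km
v = sqrt(mu/r) = 7427.3334 m/s = 7.4273 km/s
strips/day = v*86400/40075 = 7.4273*86400/40075 = 16.0130
coverage/day = strips * swath = 16.0130 * 486.8551 = 7796.0179 km
revisit = 40075 / 7796.0179 = 5.1404 days

5.1404 days


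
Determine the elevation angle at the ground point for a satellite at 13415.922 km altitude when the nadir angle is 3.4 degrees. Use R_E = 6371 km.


r = R_E + alt = 19786.9220 km
Law of sines in the satellite / Earth-center / ground-point triangle:
  sin(nadir)/R_E = sin(90 + el)/r  =>  cos(el) = (r/R_E)*sin(nadir)
cos(el) = (19786.9220 / 6371.0000) * sin(3.4 deg) = 0.1841925
el = arccos(0.1841925) = 79.3859 deg
(Earth-central angle = 90 - nadir - el = 7.2141 deg)

79.3859 degrees


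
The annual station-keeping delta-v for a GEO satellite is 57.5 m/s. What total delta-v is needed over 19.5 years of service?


dV = rate * years = 57.5 * 19.5
dV = 1121.2500 m/s

1121.2500 m/s


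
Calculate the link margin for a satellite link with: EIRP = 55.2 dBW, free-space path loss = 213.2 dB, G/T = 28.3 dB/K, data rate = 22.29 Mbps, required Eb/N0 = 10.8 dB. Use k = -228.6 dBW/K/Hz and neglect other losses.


C/N0 = EIRP - FSPL + G/T - k = 55.2 - 213.2 + 28.3 - (-228.6)
C/N0 = 98.9000 dB-Hz
R_b = 22.29 Mbps = 2.229e+07 bps -> 10*log10(R_b) = 73.4811 dB-Hz
Eb/N0 = C/N0 - 10*log10(R_b) = 98.9000 - 73.4811 = 25.4189 dB
Margin = Eb/N0 - Eb/N0_req = 25.4189 - 10.8 = 14.6189 dB (link closes)

14.6189 dB


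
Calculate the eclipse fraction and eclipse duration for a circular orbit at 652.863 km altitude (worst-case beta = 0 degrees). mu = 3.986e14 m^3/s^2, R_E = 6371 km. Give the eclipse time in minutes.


r = 7023.8630 km
T = 97.6392 min
Eclipse fraction = arcsin(R_E/r)/pi = arcsin(6371.0000/7023.8630)/pi
= arcsin(0.9070507)/pi = 0.3616717
Eclipse duration = 0.3616717 * 97.6392 = 35.3133 min

35.3133 minutes


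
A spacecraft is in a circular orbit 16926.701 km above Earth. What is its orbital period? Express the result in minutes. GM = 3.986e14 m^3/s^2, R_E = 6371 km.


r = 23297.7010 km = 2.3297701e+07 m
T = 2*pi*sqrt(r^3/mu) = 2*pi*sqrt(1.2645593e+22 / 3.986e14)
T = 35390.0211 s = 589.8337 min

589.8337 minutes


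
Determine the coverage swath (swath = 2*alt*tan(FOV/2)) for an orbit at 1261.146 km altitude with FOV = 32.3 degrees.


FOV = 32.3 deg = 0.5637413 rad
swath = 2 * alt * tan(FOV/2) = 2 * 1261.146 * tan(0.2818707)
swath = 2 * 1261.146 * 0.2895808
swath = 730.4073 km

730.4073 km


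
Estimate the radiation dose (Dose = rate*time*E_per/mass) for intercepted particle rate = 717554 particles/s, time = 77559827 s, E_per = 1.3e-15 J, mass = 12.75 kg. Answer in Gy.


Total energy deposited = rate * time * E_per
  = 717554 * 77559827 * 1.3e-15 = 0.07234937 J
Dose = E_total / mass = 0.07234937 / 12.75
Dose = 0.005674461 Gy

0.0057 Gy


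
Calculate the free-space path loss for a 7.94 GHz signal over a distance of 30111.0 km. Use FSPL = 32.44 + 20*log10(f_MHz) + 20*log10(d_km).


f = 7.94 GHz = 7940.0000 MHz
d = 30111.0 km
FSPL = 32.44 + 20*log10(7940.0000) + 20*log10(30111.0)
FSPL = 32.44 + 77.9964 + 89.5745
FSPL = 200.0109 dB

200.0109 dB


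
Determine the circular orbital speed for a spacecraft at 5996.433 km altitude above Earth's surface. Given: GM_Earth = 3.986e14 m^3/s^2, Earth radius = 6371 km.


r = R_E + alt = 6371.0 + 5996.433 = 12367.4330 km = 1.2367433e+07 m
v = sqrt(mu/r) = sqrt(3.986e14 / 1.2367433e+07) = 5677.1303 m/s = 5.6771 km/s

5.6771 km/s


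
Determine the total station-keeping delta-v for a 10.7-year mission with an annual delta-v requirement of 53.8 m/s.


dV = rate * years = 53.8 * 10.7
dV = 575.6600 m/s

575.6600 m/s


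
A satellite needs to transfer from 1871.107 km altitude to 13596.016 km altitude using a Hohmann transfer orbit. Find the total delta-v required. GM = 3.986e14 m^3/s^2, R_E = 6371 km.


r1 = 8242.1070 km = 8.242107e+06 m
r2 = 19967.0160 km = 1.9967016e+07 m
dv1 = sqrt(mu/r1)*(sqrt(2*r2/(r1+r2)) - 1) = 1319.9681 m/s
dv2 = sqrt(mu/r2)*(1 - sqrt(2*r1/(r1+r2))) = 1052.5115 m/s
total dv = |dv1| + |dv2| = 1319.9681 + 1052.5115 = 2372.4795 m/s = 2.3725 km/s

2.3725 km/s


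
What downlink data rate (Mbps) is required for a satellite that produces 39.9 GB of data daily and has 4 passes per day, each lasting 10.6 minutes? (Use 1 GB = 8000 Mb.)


total contact time = 4 * 10.6 * 60 = 2544.0000 s
data = 39.9 GB = 319200.0000 Mb
rate = 319200.0000 / 2544.0000 = 125.4717 Mbps

125.4717 Mbps


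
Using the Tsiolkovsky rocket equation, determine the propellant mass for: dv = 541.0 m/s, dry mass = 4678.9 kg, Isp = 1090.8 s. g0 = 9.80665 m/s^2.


ve = Isp * g0 = 1090.8 * 9.80665 = 10697.093820 m/s
mass ratio = exp(dv/ve) = exp(541.0/10697.093820) = 1.05187521
m_prop = m_dry * (mr - 1) = 4678.9 * (1.05187521 - 1)
m_prop = 242.7189 kg

242.7189 kg


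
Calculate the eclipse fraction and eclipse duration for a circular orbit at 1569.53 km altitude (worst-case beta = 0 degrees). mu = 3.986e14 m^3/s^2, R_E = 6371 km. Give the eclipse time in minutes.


r = 7940.5300 km
T = 117.3638 min
Eclipse fraction = arcsin(R_E/r)/pi = arcsin(6371.0000/7940.5300)/pi
= arcsin(0.8023394)/pi = 0.2964116
Eclipse duration = 0.2964116 * 117.3638 = 34.7880 min

34.7880 minutes


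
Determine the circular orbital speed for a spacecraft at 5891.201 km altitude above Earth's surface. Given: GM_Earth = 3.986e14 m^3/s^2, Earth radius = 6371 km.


r = R_E + alt = 6371.0 + 5891.201 = 12262.2010 km = 1.2262201e+07 m
v = sqrt(mu/r) = sqrt(3.986e14 / 1.2262201e+07) = 5701.4383 m/s = 5.7014 km/s

5.7014 km/s


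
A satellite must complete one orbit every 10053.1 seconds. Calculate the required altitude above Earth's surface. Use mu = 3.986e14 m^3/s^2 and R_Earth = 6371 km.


T = 10053.1 s
r = (mu*T^2/(4*pi^2))^(1/3) = (3.986e14 * 10053.1^2 / (4*pi^2))^(1/3)
r = 1.0067598e+07 m = 10067.5977 km
alt = r - R_E = 10067.5977 - 6371 = 3696.5977 km

3696.5977 km


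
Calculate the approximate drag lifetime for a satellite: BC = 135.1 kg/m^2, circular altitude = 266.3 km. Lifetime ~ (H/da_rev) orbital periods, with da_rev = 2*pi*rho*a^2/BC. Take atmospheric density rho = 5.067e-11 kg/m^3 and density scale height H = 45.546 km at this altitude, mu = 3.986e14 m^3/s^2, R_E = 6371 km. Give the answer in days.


a = R_E + alt = 6637.3000 km = 6.6373e+06 m
da_rev = 2*pi*rho*a^2/BC = 2*pi*5.067e-11*(6.6373e+06)^2/135.1 = 103.814572 m per revolution
N = H/da_rev = 45546.0000 m / 103.814572 m = 438.7245 revolutions
P = 2*pi*sqrt(a^3/mu) = 5381.4386 s
lifetime = N*P = 438.7245 * 5381.4386 = 2.3609692e+06 s = 27.3260 days

27.3260 days


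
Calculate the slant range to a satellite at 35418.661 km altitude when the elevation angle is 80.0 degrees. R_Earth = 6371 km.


h = 35418.661 km, el = 80.0 deg
d = -R_E*sin(el) + sqrt((R_E*sin(el))^2 + 2*R_E*h + h^2)
d = -6371.0000*sin(1.3963) + sqrt((6371.0000*0.9848078)^2 + 2*6371.0000*35418.661 + 35418.661^2)
d = 35500.8043 km

35500.8043 km


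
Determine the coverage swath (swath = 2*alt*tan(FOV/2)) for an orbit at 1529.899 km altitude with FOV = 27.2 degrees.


FOV = 27.2 deg = 0.4747296 rad
swath = 2 * alt * tan(FOV/2) = 2 * 1529.899 * tan(0.2373648)
swath = 2 * 1529.899 * 0.2419255
swath = 740.2430 km

740.2430 km


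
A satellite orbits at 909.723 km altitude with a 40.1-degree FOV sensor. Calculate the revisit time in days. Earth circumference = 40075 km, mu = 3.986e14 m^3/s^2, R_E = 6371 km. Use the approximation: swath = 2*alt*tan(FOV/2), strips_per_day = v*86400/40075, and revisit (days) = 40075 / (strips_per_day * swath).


swath = 2*909.723*tan(0.3499385) = 664.0229 km
v = sqrt(mu/r) = 7399.1425 m/s = 7.3991 km/s
strips/day = v*86400/40075 = 7.3991*86400/40075 = 15.9522
coverage/day = strips * swath = 15.9522 * 664.0229 = 10592.6504 km
revisit = 40075 / 10592.6504 = 3.7833 days

3.7833 days


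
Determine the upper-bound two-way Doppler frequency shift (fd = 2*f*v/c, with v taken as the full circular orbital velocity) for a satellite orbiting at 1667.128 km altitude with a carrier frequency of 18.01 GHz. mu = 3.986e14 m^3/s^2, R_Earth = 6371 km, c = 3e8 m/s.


r = 8.038128e+06 m
v = sqrt(mu/r) = 7041.9216 m/s (worst-case radial velocity)
f = 18.01 GHz = 1.801e+10 Hz
fd = 2*f*v/c = 2*1.801e+10*7041.9216/3.0e+08
fd = 845500.0588 Hz

845500.0588 Hz


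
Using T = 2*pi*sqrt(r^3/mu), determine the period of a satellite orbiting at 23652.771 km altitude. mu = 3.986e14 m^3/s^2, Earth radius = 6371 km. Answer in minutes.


r = 30023.7710 km = 3.0023771e+07 m
T = 2*pi*sqrt(r^3/mu) = 2*pi*sqrt(2.7064233e+22 / 3.986e14)
T = 51773.6853 s = 862.8948 min

862.8948 minutes


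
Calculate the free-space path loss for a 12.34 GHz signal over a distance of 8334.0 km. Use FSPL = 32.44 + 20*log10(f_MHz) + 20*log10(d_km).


f = 12.34 GHz = 12340.0000 MHz
d = 8334.0 km
FSPL = 32.44 + 20*log10(12340.0000) + 20*log10(8334.0)
FSPL = 32.44 + 81.8263 + 78.4171
FSPL = 192.6834 dB

192.6834 dB


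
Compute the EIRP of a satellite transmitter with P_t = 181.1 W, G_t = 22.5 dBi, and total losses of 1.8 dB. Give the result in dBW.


Pt = 181.1 W = 22.5792 dBW
EIRP = Pt_dBW + Gt - losses = 22.5792 + 22.5 - 1.8 = 43.2792 dBW

43.2792 dBW


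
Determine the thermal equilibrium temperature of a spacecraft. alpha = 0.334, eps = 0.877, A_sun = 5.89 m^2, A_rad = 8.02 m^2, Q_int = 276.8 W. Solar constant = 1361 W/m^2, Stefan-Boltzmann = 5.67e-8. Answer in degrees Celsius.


Numerator = alpha*S*A_sun + Q_int = 0.334*1361*5.89 + 276.8 = 2954.2409 W
Denominator = eps*sigma*A_rad = 0.877*5.67e-8*8.02 = 3.9880172e-07 W/K^4
T^4 = 7.4077937e+09 K^4
T = 293.3744 K = 20.2244 C

20.2244 degrees Celsius


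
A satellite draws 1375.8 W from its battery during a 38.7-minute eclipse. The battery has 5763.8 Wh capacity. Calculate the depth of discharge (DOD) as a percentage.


E_used = P * t / 60 = 1375.8 * 38.7 / 60 = 887.3910 Wh
DOD = E_used / E_total * 100 = 887.3910 / 5763.8 * 100
DOD = 15.3959 %

15.3959 %


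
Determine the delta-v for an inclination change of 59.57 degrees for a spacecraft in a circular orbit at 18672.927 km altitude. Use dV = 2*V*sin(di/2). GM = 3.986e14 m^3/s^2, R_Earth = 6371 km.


r = 25043.9270 km = 2.5043927e+07 m
V = sqrt(mu/r) = 3989.4905 m/s
di = 59.57 deg = 1.0397 rad
dV = 2*V*sin(di/2) = 2*3989.4905*sin(0.5198463)
dV = 3963.5330 m/s = 3.9635 km/s

3.9635 km/s


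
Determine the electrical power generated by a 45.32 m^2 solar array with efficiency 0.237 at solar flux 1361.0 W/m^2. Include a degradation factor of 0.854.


P = area * eta * S * degradation
P = 45.32 * 0.237 * 1361.0 * 0.854
P = 12484.0139 W

12484.0139 W


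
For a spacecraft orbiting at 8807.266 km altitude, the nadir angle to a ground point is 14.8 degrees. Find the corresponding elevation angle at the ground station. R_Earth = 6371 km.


r = R_E + alt = 15178.2660 km
Law of sines in the satellite / Earth-center / ground-point triangle:
  sin(nadir)/R_E = sin(90 + el)/r  =>  cos(el) = (r/R_E)*sin(nadir)
cos(el) = (15178.2660 / 6371.0000) * sin(14.8 deg) = 0.6085738
el = arccos(0.6085738) = 52.5135 deg
(Earth-central angle = 90 - nadir - el = 22.6865 deg)

52.5135 degrees


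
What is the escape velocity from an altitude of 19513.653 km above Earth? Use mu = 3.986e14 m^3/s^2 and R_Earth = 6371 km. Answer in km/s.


r = 6371.0 + 19513.653 = 25884.6530 km = 2.5884653e+07 m
v_esc = sqrt(2*mu/r) = sqrt(2*3.986e14 / 2.5884653e+07)
v_esc = 5549.6101 m/s = 5.5496 km/s

5.5496 km/s


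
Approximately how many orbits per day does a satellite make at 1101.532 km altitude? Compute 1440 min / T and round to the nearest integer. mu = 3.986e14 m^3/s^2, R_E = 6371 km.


r = 7.472532e+06 m
T = 2*pi*sqrt(r^3/mu) = 6428.5481 s = 107.1425 min
revs/day = 1440 / 107.1425 = 13.4400
Rounded: 13 revolutions per day

13 revolutions per day


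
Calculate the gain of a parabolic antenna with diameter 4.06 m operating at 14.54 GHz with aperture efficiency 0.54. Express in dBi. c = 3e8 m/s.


lambda = c/f = 3e8 / 1.454e+10 = 0.02063274 m
G = eta*(pi*D/lambda)^2 = 0.54*(pi*4.06/0.02063274)^2
G = 206363.0205 (linear)
G = 10*log10(206363.0205) = 53.1463 dBi

53.1463 dBi


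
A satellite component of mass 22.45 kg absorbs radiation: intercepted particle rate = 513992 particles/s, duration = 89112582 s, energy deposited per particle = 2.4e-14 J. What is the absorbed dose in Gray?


Total energy deposited = rate * time * E_per
  = 513992 * 89112582 * 2.4e-14 = 1.0993 J
Dose = E_total / mass = 1.0993 / 22.45
Dose = 0.04896551 Gy

0.0490 Gy


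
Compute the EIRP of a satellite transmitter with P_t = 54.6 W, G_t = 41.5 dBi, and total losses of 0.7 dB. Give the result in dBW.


Pt = 54.6 W = 17.3719 dBW
EIRP = Pt_dBW + Gt - losses = 17.3719 + 41.5 - 0.7 = 58.1719 dBW

58.1719 dBW


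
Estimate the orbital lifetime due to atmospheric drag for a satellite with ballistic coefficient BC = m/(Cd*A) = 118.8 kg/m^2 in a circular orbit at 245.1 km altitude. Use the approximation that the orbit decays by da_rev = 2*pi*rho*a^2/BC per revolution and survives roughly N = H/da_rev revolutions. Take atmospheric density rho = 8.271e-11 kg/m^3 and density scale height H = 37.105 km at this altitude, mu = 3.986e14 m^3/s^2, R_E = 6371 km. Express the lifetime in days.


a = R_E + alt = 6616.1000 km = 6.6161e+06 m
da_rev = 2*pi*rho*a^2/BC = 2*pi*8.271e-11*(6.6161e+06)^2/118.8 = 191.480949 m per revolution
N = H/da_rev = 37105.0000 m / 191.480949 m = 193.7791 revolutions
P = 2*pi*sqrt(a^3/mu) = 5355.6762 s
lifetime = N*P = 193.7791 * 5355.6762 = 1.037818e+06 s = 12.0118 days

12.0118 days


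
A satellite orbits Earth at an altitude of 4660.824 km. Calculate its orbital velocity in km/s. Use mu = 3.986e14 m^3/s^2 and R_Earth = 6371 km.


r = R_E + alt = 6371.0 + 4660.824 = 11031.8240 km = 1.1031824e+07 m
v = sqrt(mu/r) = sqrt(3.986e14 / 1.1031824e+07) = 6010.9759 m/s = 6.0110 km/s

6.0110 km/s


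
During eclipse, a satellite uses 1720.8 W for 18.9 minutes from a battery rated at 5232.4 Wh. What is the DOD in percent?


E_used = P * t / 60 = 1720.8 * 18.9 / 60 = 542.0520 Wh
DOD = E_used / E_total * 100 = 542.0520 / 5232.4 * 100
DOD = 10.3595 %

10.3595 %


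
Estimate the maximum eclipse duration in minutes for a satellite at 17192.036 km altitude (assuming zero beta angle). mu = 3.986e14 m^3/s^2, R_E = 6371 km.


r = 23563.0360 km
T = 599.9386 min
Eclipse fraction = arcsin(R_E/r)/pi = arcsin(6371.0000/23563.0360)/pi
= arcsin(0.2703811)/pi = 0.0871497
Eclipse duration = 0.0871497 * 599.9386 = 52.2845 min

52.2845 minutes
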